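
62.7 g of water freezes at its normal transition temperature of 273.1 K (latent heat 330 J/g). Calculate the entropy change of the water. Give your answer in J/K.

ΔS = -75.8 J/K

Heat released by the substance: Q = −mL = −62.7 × 330 = −20691 J.
At constant T, ΔS = Q_rev/T = −20691 / 273.1 = -75.8 J/K.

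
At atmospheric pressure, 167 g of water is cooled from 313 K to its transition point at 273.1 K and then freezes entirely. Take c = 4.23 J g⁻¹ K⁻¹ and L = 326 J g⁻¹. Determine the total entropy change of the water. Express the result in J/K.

ΔS = -296 J/K

Cooling step: ΔS₁ = m c ln(T_tr/T_i) = 167 × 4.23 × ln(273.1/313) = -96.33 J/K.
Phase change: ΔS₂ = −mL/T_tr = −167 × 326 / 273.1 = -199.3 J/K.
ΔS_total = (-96.33) + (-199.3) = -296 J/K.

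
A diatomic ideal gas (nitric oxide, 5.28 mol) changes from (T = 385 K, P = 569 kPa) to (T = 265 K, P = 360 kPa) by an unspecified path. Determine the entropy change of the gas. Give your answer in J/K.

ΔS = nC_p ln(T₂/T₁) − nR ln(P₂/P₁), with C_p = 7R/2 = 29.1 J mol⁻¹ K⁻¹ for a diatomic ideal gas.
ΔS = 5.28 × [29.1 × ln(265/385) − 8.314 × ln(360/569)] = -37.3 J/K.

ΔS = -37.3 J/K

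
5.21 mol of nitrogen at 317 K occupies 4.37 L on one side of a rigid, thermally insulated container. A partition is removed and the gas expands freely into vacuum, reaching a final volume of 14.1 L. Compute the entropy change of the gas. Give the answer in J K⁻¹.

ΔS_gas = 50.7 J/K

No heat is exchanged and no work is done, so the ideal-gas temperature stays constant.
Entropy is a state function; using a reversible isothermal path, ΔS_gas = nR ln(V₂/V₁) = 5.21 × 8.314 × ln(14.1/4.37) = 50.7 J/K.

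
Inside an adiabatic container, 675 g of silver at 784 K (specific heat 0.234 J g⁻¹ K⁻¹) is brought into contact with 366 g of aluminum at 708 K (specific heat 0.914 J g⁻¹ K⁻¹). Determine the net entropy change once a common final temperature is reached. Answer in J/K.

Energy balance: T_f = (m₁c₁T₁ + m₂c₂T₂)/(m₁c₁ + m₂c₂) = 732.38 K.
ΔS₁ = m₁c₁ ln(T_f/T₁) = 157.95 × ln(732.38/784) = -10.759 J/K.
ΔS₂ = m₂c₂ ln(T_f/T₂) = 334.524 × ln(732.38/708) = 11.323 J/K.
ΔS_total = -10.759 + 11.323 = 0.564 J/K.

ΔS_total = 0.564 J/K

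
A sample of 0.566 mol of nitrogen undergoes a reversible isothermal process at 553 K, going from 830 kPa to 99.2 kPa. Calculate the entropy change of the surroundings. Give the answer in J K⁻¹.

ΔS_surr = -10 J/K

For an isothermal ideal gas ΔS_gas = nR ln(P₁/P₂) = 0.566 × 8.314 × ln(830/99.2) = 10 J/K.
The process is reversible, so ΔS_surr = −ΔS_gas = -10 J/K and ΔS_universe = 0.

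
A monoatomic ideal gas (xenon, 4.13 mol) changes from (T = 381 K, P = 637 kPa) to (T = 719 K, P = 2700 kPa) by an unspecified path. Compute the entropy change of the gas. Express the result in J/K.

ΔS = 4.92 J/K

ΔS = nC_p ln(T₂/T₁) − nR ln(P₂/P₁), with C_p = 5R/2 = 20.79 J mol⁻¹ K⁻¹ for a monoatomic ideal gas.
ΔS = 4.13 × [20.79 × ln(719/381) − 8.314 × ln(2700/637)] = 4.92 J/K.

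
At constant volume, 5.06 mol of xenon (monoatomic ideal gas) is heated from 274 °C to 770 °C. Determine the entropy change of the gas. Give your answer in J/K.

ΔS = 40.7 J/K

In kelvin: T₁ = 547.15 K, T₂ = 1043.15 K. At constant volume, ΔS = nC_V ln(T₂/T₁) with C_V = 3R/2 = 12.47 J mol⁻¹ K⁻¹.
ΔS = 5.06 × 12.47 × ln(1043.15/547.15) = 40.7 J/K.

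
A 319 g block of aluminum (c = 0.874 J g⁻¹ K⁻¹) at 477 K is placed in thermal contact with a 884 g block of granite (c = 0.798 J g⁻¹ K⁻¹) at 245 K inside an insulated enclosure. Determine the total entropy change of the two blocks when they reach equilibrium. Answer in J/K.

Energy balance: T_f = (m₁c₁T₁ + m₂c₂T₂)/(m₁c₁ + m₂c₂) = 310.72 K.
ΔS₁ = m₁c₁ ln(T_f/T₁) = 278.806 × ln(310.72/477) = -119.5 J/K.
ΔS₂ = m₂c₂ ln(T_f/T₂) = 705.432 × ln(310.72/245) = 167.6 J/K.
ΔS_total = -119.5 + 167.6 = 48.1 J/K.

ΔS_total = 48.1 J/K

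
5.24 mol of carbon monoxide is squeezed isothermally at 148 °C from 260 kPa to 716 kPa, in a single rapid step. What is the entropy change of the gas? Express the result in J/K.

Entropy is a state function, so ΔS_gas depends only on the end states.
For an isothermal ideal gas ΔS_gas = nR ln(P₁/P₂) = 5.24 × 8.314 × ln(260/716) = -44.1 J/K.

ΔS_gas = -44.1 J/K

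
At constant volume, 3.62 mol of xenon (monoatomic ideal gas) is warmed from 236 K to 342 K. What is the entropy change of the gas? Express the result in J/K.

ΔS = 16.7 J/K

At constant volume, ΔS = nC_V ln(T₂/T₁) with C_V = 3R/2 = 12.47 J mol⁻¹ K⁻¹.
ΔS = 3.62 × 12.47 × ln(342/236) = 16.7 J/K.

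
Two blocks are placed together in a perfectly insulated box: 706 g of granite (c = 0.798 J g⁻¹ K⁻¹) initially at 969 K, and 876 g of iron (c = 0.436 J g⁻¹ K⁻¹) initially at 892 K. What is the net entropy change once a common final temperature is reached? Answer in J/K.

ΔS_total = 0.776 J/K

Energy balance: T_f = (m₁c₁T₁ + m₂c₂T₂)/(m₁c₁ + m₂c₂) = 937.89 K.
ΔS₁ = m₁c₁ ln(T_f/T₁) = 563.388 × ln(937.89/969) = -18.384 J/K.
ΔS₂ = m₂c₂ ln(T_f/T₂) = 381.936 × ln(937.89/892) = 19.16 J/K.
ΔS_total = -18.384 + 19.16 = 0.776 J/K.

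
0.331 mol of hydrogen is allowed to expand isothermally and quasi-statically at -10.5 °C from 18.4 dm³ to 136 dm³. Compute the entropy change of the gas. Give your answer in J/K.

ΔS_gas = 5.5 J/K

For an isothermal ideal gas ΔS_gas = nR ln(V₂/V₁) = 0.331 × 8.314 × ln(136/18.4) = 5.5 J/K.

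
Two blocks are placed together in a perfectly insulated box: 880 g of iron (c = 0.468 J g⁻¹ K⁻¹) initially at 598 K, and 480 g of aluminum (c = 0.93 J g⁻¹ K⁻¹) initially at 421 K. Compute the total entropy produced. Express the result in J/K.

ΔS_total = 13.2 J/K

Energy balance: T_f = (m₁c₁T₁ + m₂c₂T₂)/(m₁c₁ + m₂c₂) = 505.94 K.
ΔS₁ = m₁c₁ ln(T_f/T₁) = 411.84 × ln(505.94/598) = -68.85 J/K.
ΔS₂ = m₂c₂ ln(T_f/T₂) = 446.4 × ln(505.94/421) = 82.04 J/K.
ΔS_total = -68.85 + 82.04 = 13.2 J/K.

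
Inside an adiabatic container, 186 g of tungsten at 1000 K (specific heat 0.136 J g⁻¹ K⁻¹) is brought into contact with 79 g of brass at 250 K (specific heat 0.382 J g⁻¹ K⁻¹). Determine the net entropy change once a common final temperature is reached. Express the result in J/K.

Energy balance: T_f = (m₁c₁T₁ + m₂c₂T₂)/(m₁c₁ + m₂c₂) = 592 K.
ΔS₁ = m₁c₁ ln(T_f/T₁) = 25.296 × ln(592/1000) = -13.26 J/K.
ΔS₂ = m₂c₂ ln(T_f/T₂) = 30.178 × ln(592/250) = 26.01 J/K.
ΔS_total = -13.26 + 26.01 = 12.8 J/K.

ΔS_total = 12.8 J/K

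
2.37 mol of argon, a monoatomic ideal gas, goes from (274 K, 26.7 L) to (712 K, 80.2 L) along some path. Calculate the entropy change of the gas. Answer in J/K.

Entropy is a state function: ΔS = nC_V ln(T₂/T₁) + nR ln(V₂/V₁), with C_V = 3R/2 = 12.47 J mol⁻¹ K⁻¹ for a monoatomic ideal gas.
ΔS = 2.37 × [12.47 × ln(712/274) + 8.314 × ln(80.2/26.7)] = 49.9 J/K.

ΔS = 49.9 J/K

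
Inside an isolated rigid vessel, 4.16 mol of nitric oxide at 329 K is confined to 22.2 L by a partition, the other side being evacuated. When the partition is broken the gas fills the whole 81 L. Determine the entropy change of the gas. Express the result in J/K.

ΔS_gas = 44.8 J/K

For an ideal gas in free expansion Q = 0 and W = 0, so T is unchanged.
Entropy is a state function; using a reversible isothermal path, ΔS_gas = nR ln(V₂/V₁) = 4.16 × 8.314 × ln(81/22.2) = 44.8 J/K.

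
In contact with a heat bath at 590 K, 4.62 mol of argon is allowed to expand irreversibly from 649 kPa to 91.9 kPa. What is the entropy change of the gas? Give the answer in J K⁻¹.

ΔS_gas = 75.1 J/K

Entropy is a state function, so ΔS_gas depends only on the end states.
For an isothermal ideal gas ΔS_gas = nR ln(P₁/P₂) = 4.62 × 8.314 × ln(649/91.9) = 75.1 J/K.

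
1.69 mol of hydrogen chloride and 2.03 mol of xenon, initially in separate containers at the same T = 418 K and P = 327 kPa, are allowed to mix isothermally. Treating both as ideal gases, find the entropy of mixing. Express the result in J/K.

Mole fractions: x_A = 1.69/3.72 = 0.454, x_B = 0.546.
ΔS_mix = −R(n_A ln x_A + n_B ln x_B) = −8.314 × (1.69 ln 0.454 + 2.03 ln 0.546) = 21.3 J/K.

ΔS_mix = 21.3 J/K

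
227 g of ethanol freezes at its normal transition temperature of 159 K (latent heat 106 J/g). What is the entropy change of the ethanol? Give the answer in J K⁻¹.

Heat released by the substance: Q = −mL = −227 × 106 = −24062 J.
At constant T, ΔS = Q_rev/T = −24062 / 159 = -151 J/K.

ΔS = -151 J/K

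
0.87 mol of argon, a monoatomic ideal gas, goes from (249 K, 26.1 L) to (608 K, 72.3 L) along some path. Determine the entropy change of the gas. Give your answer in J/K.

ΔS = 17.1 J/K

Entropy is a state function: ΔS = nC_V ln(T₂/T₁) + nR ln(V₂/V₁), with C_V = 3R/2 = 12.47 J mol⁻¹ K⁻¹ for a monoatomic ideal gas.
ΔS = 0.87 × [12.47 × ln(608/249) + 8.314 × ln(72.3/26.1)] = 17.1 J/K.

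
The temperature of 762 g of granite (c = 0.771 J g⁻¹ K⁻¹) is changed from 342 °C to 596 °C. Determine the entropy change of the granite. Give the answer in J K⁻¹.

In kelvin: T₁ = 615.15 K, T₂ = 869.15 K. ΔS = ∫dQ_rev/T = m c ln(T₂/T₁) = 762 × 0.771 × ln(869.15/615.15) = 203 J/K.

ΔS = 203 J/K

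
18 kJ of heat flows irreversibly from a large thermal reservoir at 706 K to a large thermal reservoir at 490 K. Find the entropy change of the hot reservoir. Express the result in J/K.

ΔS_hot = -25.5 J/K

The hot reservoir loses heat Q, so ΔS_hot = −Q/T_H = −18000/706 = -25.5 J/K.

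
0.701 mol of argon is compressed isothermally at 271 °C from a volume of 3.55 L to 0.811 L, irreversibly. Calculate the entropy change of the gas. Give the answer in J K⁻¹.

ΔS_gas = -8.6 J/K

Entropy is a state function, so ΔS_gas depends only on the end states.
For an isothermal ideal gas ΔS_gas = nR ln(V₂/V₁) = 0.701 × 8.314 × ln(0.811/3.55) = -8.6 J/K.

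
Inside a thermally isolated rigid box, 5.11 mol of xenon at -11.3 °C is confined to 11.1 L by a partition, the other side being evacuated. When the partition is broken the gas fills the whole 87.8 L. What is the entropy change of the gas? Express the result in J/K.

No heat is exchanged and no work is done, so the ideal-gas temperature stays constant.
Entropy is a state function; using a reversible isothermal path, ΔS_gas = nR ln(V₂/V₁) = 5.11 × 8.314 × ln(87.8/11.1) = 87.9 J/K.

ΔS_gas = 87.9 J/K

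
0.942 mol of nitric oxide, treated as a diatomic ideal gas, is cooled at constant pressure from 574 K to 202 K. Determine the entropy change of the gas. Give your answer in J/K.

At constant pressure, ΔS = nC_p ln(T₂/T₁) with C_p = 7R/2 = 29.1 J mol⁻¹ K⁻¹.
ΔS = 0.942 × 29.1 × ln(202/574) = -28.6 J/K.

ΔS = -28.6 J/K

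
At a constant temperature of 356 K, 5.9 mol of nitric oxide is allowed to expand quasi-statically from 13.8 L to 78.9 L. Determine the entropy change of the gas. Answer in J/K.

For an isothermal ideal gas ΔS_gas = nR ln(V₂/V₁) = 5.9 × 8.314 × ln(78.9/13.8) = 85.5 J/K.

ΔS_gas = 85.5 J/K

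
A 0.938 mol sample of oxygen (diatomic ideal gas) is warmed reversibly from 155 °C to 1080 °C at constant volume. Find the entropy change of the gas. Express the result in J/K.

In kelvin: T₁ = 428.15 K, T₂ = 1353.15 K. At constant volume, ΔS = nC_V ln(T₂/T₁) with C_V = 5R/2 = 20.79 J mol⁻¹ K⁻¹.
ΔS = 0.938 × 20.79 × ln(1353.15/428.15) = 22.4 J/K.

ΔS = 22.4 J/K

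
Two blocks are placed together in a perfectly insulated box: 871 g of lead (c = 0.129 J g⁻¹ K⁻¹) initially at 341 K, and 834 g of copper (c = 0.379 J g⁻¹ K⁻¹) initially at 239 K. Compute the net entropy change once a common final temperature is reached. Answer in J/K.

Energy balance: T_f = (m₁c₁T₁ + m₂c₂T₂)/(m₁c₁ + m₂c₂) = 265.75 K.
ΔS₁ = m₁c₁ ln(T_f/T₁) = 112.359 × ln(265.75/341) = -28.01 J/K.
ΔS₂ = m₂c₂ ln(T_f/T₂) = 316.086 × ln(265.75/239) = 33.53 J/K.
ΔS_total = -28.01 + 33.53 = 5.52 J/K.

ΔS_total = 5.52 J/K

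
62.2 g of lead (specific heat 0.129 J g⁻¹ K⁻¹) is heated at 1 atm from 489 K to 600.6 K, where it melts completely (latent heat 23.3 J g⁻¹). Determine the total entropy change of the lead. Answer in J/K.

Warming step: ΔS₁ = m c ln(T_tr/T_i) = 62.2 × 0.129 × ln(600.6/489) = 1.649 J/K.
Phase change: ΔS₂ = +mL/T_tr = 62.2 × 23.3 / 600.6 = 2.413 J/K.
ΔS_total = (1.649) + (2.413) = 4.06 J/K.

ΔS = 4.06 J/K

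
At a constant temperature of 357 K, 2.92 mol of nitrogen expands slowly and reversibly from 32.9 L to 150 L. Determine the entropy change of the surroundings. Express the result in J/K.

For an isothermal ideal gas ΔS_gas = nR ln(V₂/V₁) = 2.92 × 8.314 × ln(150/32.9) = 36.8 J/K.
The process is reversible, so ΔS_surr = −ΔS_gas = -36.8 J/K and ΔS_universe = 0.

ΔS_surr = -36.8 J/K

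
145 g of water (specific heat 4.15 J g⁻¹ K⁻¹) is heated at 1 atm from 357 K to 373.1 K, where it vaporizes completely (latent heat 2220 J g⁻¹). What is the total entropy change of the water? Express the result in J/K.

ΔS = 889 J/K

Warming step: ΔS₁ = m c ln(T_tr/T_i) = 145 × 4.15 × ln(373.1/357) = 26.54 J/K.
Phase change: ΔS₂ = +mL/T_tr = 145 × 2220 / 373.1 = 862.8 J/K.
ΔS_total = (26.54) + (862.8) = 889 J/K.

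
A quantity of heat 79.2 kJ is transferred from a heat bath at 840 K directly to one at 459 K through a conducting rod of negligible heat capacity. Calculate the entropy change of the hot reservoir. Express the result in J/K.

The hot reservoir loses heat Q, so ΔS_hot = −Q/T_H = −79200/840 = -94.3 J/K.

ΔS_hot = -94.3 J/K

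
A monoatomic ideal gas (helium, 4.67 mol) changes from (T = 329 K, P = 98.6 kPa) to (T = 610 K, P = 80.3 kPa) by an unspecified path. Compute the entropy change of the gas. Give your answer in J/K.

ΔS = nC_p ln(T₂/T₁) − nR ln(P₂/P₁), with C_p = 5R/2 = 20.79 J mol⁻¹ K⁻¹ for a monoatomic ideal gas.
ΔS = 4.67 × [20.79 × ln(610/329) − 8.314 × ln(80.3/98.6)] = 67.9 J/K.

ΔS = 67.9 J/K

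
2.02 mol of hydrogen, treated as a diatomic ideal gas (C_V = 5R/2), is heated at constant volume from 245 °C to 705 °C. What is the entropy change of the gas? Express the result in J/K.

ΔS = 26.7 J/K

In kelvin: T₁ = 518.15 K, T₂ = 978.15 K. At constant volume, ΔS = nC_V ln(T₂/T₁) with C_V = 5R/2 = 20.79 J mol⁻¹ K⁻¹.
ΔS = 2.02 × 20.79 × ln(978.15/518.15) = 26.7 J/K.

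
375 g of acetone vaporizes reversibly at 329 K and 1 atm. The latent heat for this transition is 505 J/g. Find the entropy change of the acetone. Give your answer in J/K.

ΔS = 576 J/K

Heat absorbed by the substance: Q = mL = 375 × 505 = 189375 J.
At constant T, ΔS = Q_rev/T = 189375 / 329 = 576 J/K.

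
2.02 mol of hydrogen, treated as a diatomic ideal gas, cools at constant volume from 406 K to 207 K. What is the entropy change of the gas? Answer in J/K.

ΔS = -28.3 J/K

At constant volume, ΔS = nC_V ln(T₂/T₁) with C_V = 5R/2 = 20.79 J mol⁻¹ K⁻¹.
ΔS = 2.02 × 20.79 × ln(207/406) = -28.3 J/K.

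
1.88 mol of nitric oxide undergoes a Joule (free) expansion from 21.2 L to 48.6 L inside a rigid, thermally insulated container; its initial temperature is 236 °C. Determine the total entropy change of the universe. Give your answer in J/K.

For an ideal gas in free expansion Q = 0 and W = 0, so T is unchanged.
Entropy is a state function; using a reversible isothermal path, ΔS_gas = nR ln(V₂/V₁) = 1.88 × 8.314 × ln(48.6/21.2) = 13 J/K.
The insulated surroundings exchange no heat, so ΔS_surr = 0 and ΔS_universe = ΔS_gas.

ΔS_universe = 13 J/K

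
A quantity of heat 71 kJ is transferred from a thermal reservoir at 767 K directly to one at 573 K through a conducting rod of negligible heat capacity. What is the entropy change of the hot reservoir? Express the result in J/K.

ΔS_hot = -92.6 J/K

The hot reservoir loses heat Q, so ΔS_hot = −Q/T_H = −71000/767 = -92.6 J/K.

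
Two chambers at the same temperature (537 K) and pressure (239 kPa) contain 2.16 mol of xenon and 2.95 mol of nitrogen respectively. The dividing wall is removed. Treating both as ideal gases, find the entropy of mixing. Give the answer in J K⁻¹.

Mole fractions: x_A = 2.16/5.11 = 0.423, x_B = 0.577.
ΔS_mix = −R(n_A ln x_A + n_B ln x_B) = −8.314 × (2.16 ln 0.423 + 2.95 ln 0.577) = 28.9 J/K.

ΔS_mix = 28.9 J/K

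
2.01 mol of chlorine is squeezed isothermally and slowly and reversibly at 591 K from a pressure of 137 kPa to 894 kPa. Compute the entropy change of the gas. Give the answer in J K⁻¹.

ΔS_gas = -31.3 J/K

For an isothermal ideal gas ΔS_gas = nR ln(P₁/P₂) = 2.01 × 8.314 × ln(137/894) = -31.3 J/K.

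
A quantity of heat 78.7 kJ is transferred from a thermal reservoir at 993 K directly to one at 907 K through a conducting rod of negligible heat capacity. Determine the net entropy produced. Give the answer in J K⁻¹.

ΔS_hot = −Q/T_H = −78700/993 = -79.2548 J/K and ΔS_cold = +Q/T_C = 78700/907 = 86.7696 J/K.
ΔS_total = -79.2548 + 86.7696 = 7.51 J/K, positive as the second law requires.

ΔS_total = 7.51 J/K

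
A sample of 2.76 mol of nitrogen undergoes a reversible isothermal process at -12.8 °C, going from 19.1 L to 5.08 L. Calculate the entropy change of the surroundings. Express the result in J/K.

For an isothermal ideal gas ΔS_gas = nR ln(V₂/V₁) = 2.76 × 8.314 × ln(5.08/19.1) = -30.4 J/K.
The process is reversible, so ΔS_surr = −ΔS_gas = 30.4 J/K and ΔS_universe = 0.

ΔS_surr = 30.4 J/K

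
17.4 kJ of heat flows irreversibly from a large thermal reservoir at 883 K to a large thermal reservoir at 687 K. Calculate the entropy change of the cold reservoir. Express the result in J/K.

ΔS_cold = 25.3 J/K

The cold reservoir gains heat Q, so ΔS_cold = +Q/T_C = 17400/687 = 25.3 J/K.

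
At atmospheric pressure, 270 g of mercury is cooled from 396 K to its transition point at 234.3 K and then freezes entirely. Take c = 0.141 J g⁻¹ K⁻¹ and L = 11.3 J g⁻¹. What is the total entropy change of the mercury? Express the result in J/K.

ΔS = -33 J/K

Cooling step: ΔS₁ = m c ln(T_tr/T_i) = 270 × 0.141 × ln(234.3/396) = -19.98 J/K.
Phase change: ΔS₂ = −mL/T_tr = −270 × 11.3 / 234.3 = -13.02 J/K.
ΔS_total = (-19.98) + (-13.02) = -33 J/K.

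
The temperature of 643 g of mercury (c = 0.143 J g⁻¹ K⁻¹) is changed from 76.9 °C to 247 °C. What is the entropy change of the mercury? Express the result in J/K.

In kelvin: T₁ = 350.05 K, T₂ = 520.15 K. ΔS = ∫dQ_rev/T = m c ln(T₂/T₁) = 643 × 0.143 × ln(520.15/350.05) = 36.4 J/K.

ΔS = 36.4 J/K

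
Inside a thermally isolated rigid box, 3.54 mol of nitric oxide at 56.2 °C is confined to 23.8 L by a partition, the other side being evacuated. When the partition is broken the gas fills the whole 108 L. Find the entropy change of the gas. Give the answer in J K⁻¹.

ΔS_gas = 44.5 J/K

No heat is exchanged and no work is done, so the ideal-gas temperature stays constant.
Entropy is a state function; using a reversible isothermal path, ΔS_gas = nR ln(V₂/V₁) = 3.54 × 8.314 × ln(108/23.8) = 44.5 J/K.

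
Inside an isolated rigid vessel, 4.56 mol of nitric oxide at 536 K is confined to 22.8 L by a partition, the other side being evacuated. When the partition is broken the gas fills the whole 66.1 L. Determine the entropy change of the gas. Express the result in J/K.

No heat is exchanged and no work is done, so the ideal-gas temperature stays constant.
Entropy is a state function; using a reversible isothermal path, ΔS_gas = nR ln(V₂/V₁) = 4.56 × 8.314 × ln(66.1/22.8) = 40.4 J/K.

ΔS_gas = 40.4 J/K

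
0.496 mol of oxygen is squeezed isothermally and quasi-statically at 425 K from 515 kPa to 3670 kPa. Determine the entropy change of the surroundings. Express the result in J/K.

ΔS_surr = 8.1 J/K

For an isothermal ideal gas ΔS_gas = nR ln(P₁/P₂) = 0.496 × 8.314 × ln(515/3670) = -8.1 J/K.
The process is reversible, so ΔS_surr = −ΔS_gas = 8.1 J/K and ΔS_universe = 0.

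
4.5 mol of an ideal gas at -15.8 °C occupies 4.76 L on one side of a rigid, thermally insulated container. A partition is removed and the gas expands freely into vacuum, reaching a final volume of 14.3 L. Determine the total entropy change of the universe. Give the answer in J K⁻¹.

ΔS_universe = 41.2 J/K

No heat is exchanged and no work is done, so the ideal-gas temperature stays constant.
Entropy is a state function; using a reversible isothermal path, ΔS_gas = nR ln(V₂/V₁) = 4.5 × 8.314 × ln(14.3/4.76) = 41.2 J/K.
The insulated surroundings exchange no heat, so ΔS_surr = 0 and ΔS_universe = ΔS_gas.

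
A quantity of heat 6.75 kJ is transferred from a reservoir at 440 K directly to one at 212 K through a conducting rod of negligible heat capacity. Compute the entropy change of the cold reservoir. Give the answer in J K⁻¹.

The cold reservoir gains heat Q, so ΔS_cold = +Q/T_C = 6750/212 = 31.8 J/K.

ΔS_cold = 31.8 J/K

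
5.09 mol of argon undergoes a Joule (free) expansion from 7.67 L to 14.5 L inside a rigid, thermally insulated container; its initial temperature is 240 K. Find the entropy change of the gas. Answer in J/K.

ΔS_gas = 26.9 J/K

For an ideal gas in free expansion Q = 0 and W = 0, so T is unchanged.
Entropy is a state function; using a reversible isothermal path, ΔS_gas = nR ln(V₂/V₁) = 5.09 × 8.314 × ln(14.5/7.67) = 26.9 J/K.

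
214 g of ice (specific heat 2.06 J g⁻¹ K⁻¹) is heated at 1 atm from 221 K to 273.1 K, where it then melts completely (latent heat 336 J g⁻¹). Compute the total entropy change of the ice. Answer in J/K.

ΔS = 357 J/K

Warming step: ΔS₁ = m c ln(T_tr/T_i) = 214 × 2.06 × ln(273.1/221) = 93.31 J/K.
Phase change: ΔS₂ = +mL/T_tr = 214 × 336 / 273.1 = 263.3 J/K.
ΔS_total = (93.31) + (263.3) = 357 J/K.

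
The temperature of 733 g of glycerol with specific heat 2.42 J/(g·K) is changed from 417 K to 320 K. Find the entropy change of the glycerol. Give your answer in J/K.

ΔS = -470 J/K

ΔS = ∫dQ_rev/T = m c ln(T₂/T₁) = 733 × 2.42 × ln(320/417) = -470 J/K.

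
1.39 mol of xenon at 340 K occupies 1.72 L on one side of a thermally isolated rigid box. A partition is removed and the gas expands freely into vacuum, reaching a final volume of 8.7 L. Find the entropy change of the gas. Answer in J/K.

ΔS_gas = 18.7 J/K

No heat is exchanged and no work is done, so the ideal-gas temperature stays constant.
Entropy is a state function; using a reversible isothermal path, ΔS_gas = nR ln(V₂/V₁) = 1.39 × 8.314 × ln(8.7/1.72) = 18.7 J/K.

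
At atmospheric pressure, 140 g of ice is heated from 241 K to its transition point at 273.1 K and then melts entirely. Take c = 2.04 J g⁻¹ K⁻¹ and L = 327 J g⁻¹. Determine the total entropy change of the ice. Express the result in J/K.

ΔS = 203 J/K

Warming step: ΔS₁ = m c ln(T_tr/T_i) = 140 × 2.04 × ln(273.1/241) = 35.71 J/K.
Phase change: ΔS₂ = +mL/T_tr = 140 × 327 / 273.1 = 167.6 J/K.
ΔS_total = (35.71) + (167.6) = 203 J/K.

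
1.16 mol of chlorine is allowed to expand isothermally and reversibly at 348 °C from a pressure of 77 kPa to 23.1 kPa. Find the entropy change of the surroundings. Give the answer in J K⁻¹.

For an isothermal ideal gas ΔS_gas = nR ln(P₁/P₂) = 1.16 × 8.314 × ln(77/23.1) = 11.6 J/K.
The process is reversible, so ΔS_surr = −ΔS_gas = -11.6 J/K and ΔS_universe = 0.

ΔS_surr = -11.6 J/K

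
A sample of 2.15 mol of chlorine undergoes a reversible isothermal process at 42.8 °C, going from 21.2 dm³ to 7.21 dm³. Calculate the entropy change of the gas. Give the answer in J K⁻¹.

ΔS_gas = -19.3 J/K

For an isothermal ideal gas ΔS_gas = nR ln(V₂/V₁) = 2.15 × 8.314 × ln(7.21/21.2) = -19.3 J/K.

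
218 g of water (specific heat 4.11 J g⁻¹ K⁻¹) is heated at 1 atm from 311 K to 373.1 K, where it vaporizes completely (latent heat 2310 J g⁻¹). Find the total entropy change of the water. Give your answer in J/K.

ΔS = 1510 J/K

Warming step: ΔS₁ = m c ln(T_tr/T_i) = 218 × 4.11 × ln(373.1/311) = 163.1 J/K.
Phase change: ΔS₂ = +mL/T_tr = 218 × 2310 / 373.1 = 1350 J/K.
ΔS_total = (163.1) + (1350) = 1510 J/K.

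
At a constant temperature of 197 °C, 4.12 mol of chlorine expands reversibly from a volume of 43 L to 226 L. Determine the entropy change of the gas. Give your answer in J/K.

ΔS_gas = 56.8 J/K

For an isothermal ideal gas ΔS_gas = nR ln(V₂/V₁) = 4.12 × 8.314 × ln(226/43) = 56.8 J/K.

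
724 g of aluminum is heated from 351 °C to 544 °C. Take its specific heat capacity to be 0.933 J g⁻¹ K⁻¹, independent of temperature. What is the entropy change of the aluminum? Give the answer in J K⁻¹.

ΔS = 182 J/K

In kelvin: T₁ = 624.15 K, T₂ = 817.15 K. ΔS = ∫dQ_rev/T = m c ln(T₂/T₁) = 724 × 0.933 × ln(817.15/624.15) = 182 J/K.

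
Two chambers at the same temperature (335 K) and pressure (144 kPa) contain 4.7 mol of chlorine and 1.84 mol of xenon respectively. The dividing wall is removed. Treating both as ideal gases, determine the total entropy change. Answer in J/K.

Mole fractions: x_A = 4.7/6.54 = 0.719, x_B = 0.281.
ΔS_mix = −R(n_A ln x_A + n_B ln x_B) = −8.314 × (4.7 ln 0.719 + 1.84 ln 0.281) = 32.3 J/K.

ΔS_mix = 32.3 J/K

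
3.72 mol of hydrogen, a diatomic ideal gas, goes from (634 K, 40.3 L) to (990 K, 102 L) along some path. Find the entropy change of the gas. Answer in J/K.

ΔS = 63.2 J/K

Entropy is a state function: ΔS = nC_V ln(T₂/T₁) + nR ln(V₂/V₁), with C_V = 5R/2 = 20.79 J mol⁻¹ K⁻¹ for a diatomic ideal gas.
ΔS = 3.72 × [20.79 × ln(990/634) + 8.314 × ln(102/40.3)] = 63.2 J/K.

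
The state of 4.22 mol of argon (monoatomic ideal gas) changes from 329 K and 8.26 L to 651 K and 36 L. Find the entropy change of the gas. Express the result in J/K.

Entropy is a state function: ΔS = nC_V ln(T₂/T₁) + nR ln(V₂/V₁), with C_V = 3R/2 = 12.47 J mol⁻¹ K⁻¹ for a monoatomic ideal gas.
ΔS = 4.22 × [12.47 × ln(651/329) + 8.314 × ln(36/8.26)] = 87.6 J/K.

ΔS = 87.6 J/K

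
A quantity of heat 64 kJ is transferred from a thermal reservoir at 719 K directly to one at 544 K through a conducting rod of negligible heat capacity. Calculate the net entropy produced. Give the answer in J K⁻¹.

ΔS_hot = −Q/T_H = −64000/719 = -89.01 J/K and ΔS_cold = +Q/T_C = 64000/544 = 117.6 J/K.
ΔS_total = -89.01 + 117.6 = 28.6 J/K, positive as the second law requires.

ΔS_total = 28.6 J/K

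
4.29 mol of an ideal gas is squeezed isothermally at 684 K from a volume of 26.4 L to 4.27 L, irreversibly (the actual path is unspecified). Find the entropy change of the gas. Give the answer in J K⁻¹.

ΔS_gas = -65 J/K

Entropy is a state function, so ΔS_gas depends only on the end states.
For an isothermal ideal gas ΔS_gas = nR ln(V₂/V₁) = 4.29 × 8.314 × ln(4.27/26.4) = -65 J/K.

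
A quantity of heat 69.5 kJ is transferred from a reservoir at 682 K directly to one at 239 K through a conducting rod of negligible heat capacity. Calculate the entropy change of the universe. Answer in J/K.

ΔS_total = 189 J/K

ΔS_hot = −Q/T_H = −69500/682 = -101.9 J/K and ΔS_cold = +Q/T_C = 69500/239 = 290.8 J/K.
ΔS_total = -101.9 + 290.8 = 189 J/K, positive as the second law requires.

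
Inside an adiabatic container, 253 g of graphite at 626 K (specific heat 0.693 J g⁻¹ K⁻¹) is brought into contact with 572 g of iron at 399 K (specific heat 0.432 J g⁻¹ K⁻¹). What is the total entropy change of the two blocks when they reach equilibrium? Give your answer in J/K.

ΔS_total = 10.6 J/K

Energy balance: T_f = (m₁c₁T₁ + m₂c₂T₂)/(m₁c₁ + m₂c₂) = 493.22 K.
ΔS₁ = m₁c₁ ln(T_f/T₁) = 175.329 × ln(493.22/626) = -41.8 J/K.
ΔS₂ = m₂c₂ ln(T_f/T₂) = 247.104 × ln(493.22/399) = 52.38 J/K.
ΔS_total = -41.8 + 52.38 = 10.6 J/K.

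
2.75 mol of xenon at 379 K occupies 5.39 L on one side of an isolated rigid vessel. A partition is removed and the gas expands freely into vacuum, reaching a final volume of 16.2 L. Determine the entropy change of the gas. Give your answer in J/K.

ΔS_gas = 25.2 J/K

For an ideal gas in free expansion Q = 0 and W = 0, so T is unchanged.
Entropy is a state function; using a reversible isothermal path, ΔS_gas = nR ln(V₂/V₁) = 2.75 × 8.314 × ln(16.2/5.39) = 25.2 J/K.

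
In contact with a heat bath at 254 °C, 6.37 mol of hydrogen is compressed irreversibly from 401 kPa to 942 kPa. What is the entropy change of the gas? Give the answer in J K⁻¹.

ΔS_gas = -45.2 J/K

Entropy is a state function, so ΔS_gas depends only on the end states.
For an isothermal ideal gas ΔS_gas = nR ln(P₁/P₂) = 6.37 × 8.314 × ln(401/942) = -45.2 J/K.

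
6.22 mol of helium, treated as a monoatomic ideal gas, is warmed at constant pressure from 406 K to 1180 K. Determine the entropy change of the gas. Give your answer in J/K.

ΔS = 138 J/K

At constant pressure, ΔS = nC_p ln(T₂/T₁) with C_p = 5R/2 = 20.79 J mol⁻¹ K⁻¹.
ΔS = 6.22 × 20.79 × ln(1180/406) = 138 J/K.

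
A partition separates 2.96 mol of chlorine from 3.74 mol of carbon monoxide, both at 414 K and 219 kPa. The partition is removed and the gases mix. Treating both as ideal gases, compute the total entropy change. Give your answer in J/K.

ΔS_mix = 38.2 J/K

Mole fractions: x_A = 2.96/6.7 = 0.442, x_B = 0.558.
ΔS_mix = −R(n_A ln x_A + n_B ln x_B) = −8.314 × (2.96 ln 0.442 + 3.74 ln 0.558) = 38.2 J/K.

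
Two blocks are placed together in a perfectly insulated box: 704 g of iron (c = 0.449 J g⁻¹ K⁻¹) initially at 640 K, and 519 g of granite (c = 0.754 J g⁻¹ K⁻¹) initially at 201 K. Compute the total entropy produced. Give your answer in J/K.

ΔS_total = 116 J/K

Energy balance: T_f = (m₁c₁T₁ + m₂c₂T₂)/(m₁c₁ + m₂c₂) = 397.16 K.
ΔS₁ = m₁c₁ ln(T_f/T₁) = 316.096 × ln(397.16/640) = -150.8 J/K.
ΔS₂ = m₂c₂ ln(T_f/T₂) = 391.326 × ln(397.16/201) = 266.5 J/K.
ΔS_total = -150.8 + 266.5 = 116 J/K.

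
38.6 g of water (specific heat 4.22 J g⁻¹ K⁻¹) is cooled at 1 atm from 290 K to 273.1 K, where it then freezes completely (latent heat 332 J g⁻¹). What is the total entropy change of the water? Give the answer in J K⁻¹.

Cooling step: ΔS₁ = m c ln(T_tr/T_i) = 38.6 × 4.22 × ln(273.1/290) = -9.781 J/K.
Phase change: ΔS₂ = −mL/T_tr = −38.6 × 332 / 273.1 = -46.92 J/K.
ΔS_total = (-9.781) + (-46.92) = -56.7 J/K.

ΔS = -56.7 J/K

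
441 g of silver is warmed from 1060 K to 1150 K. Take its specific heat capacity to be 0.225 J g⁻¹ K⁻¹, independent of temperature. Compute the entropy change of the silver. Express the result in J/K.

ΔS = ∫dQ_rev/T = m c ln(T₂/T₁) = 441 × 0.225 × ln(1150/1060) = 8.09 J/K.

ΔS = 8.09 J/K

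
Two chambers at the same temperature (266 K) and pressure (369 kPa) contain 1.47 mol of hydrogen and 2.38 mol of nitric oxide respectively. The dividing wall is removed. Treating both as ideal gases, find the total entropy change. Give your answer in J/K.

ΔS_mix = 21.3 J/K

Mole fractions: x_A = 1.47/3.85 = 0.382, x_B = 0.618.
ΔS_mix = −R(n_A ln x_A + n_B ln x_B) = −8.314 × (1.47 ln 0.382 + 2.38 ln 0.618) = 21.3 J/K.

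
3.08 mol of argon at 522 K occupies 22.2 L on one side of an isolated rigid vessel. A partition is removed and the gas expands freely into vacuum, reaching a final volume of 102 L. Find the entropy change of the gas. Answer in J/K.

ΔS_gas = 39 J/K

No heat is exchanged and no work is done, so the ideal-gas temperature stays constant.
Entropy is a state function; using a reversible isothermal path, ΔS_gas = nR ln(V₂/V₁) = 3.08 × 8.314 × ln(102/22.2) = 39 J/K.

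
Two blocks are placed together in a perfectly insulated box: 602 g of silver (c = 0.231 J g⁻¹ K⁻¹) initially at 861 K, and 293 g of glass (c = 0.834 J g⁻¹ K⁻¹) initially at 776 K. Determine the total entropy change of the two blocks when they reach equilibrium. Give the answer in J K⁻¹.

Energy balance: T_f = (m₁c₁T₁ + m₂c₂T₂)/(m₁c₁ + m₂c₂) = 806.83 K.
ΔS₁ = m₁c₁ ln(T_f/T₁) = 139.062 × ln(806.83/861) = -9.037 J/K.
ΔS₂ = m₂c₂ ln(T_f/T₂) = 244.362 × ln(806.83/776) = 9.52 J/K.
ΔS_total = -9.037 + 9.52 = 0.483 J/K.

ΔS_total = 0.483 J/K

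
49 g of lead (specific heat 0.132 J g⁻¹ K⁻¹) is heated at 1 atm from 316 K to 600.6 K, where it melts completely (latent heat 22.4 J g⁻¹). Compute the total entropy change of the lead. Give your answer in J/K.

Warming step: ΔS₁ = m c ln(T_tr/T_i) = 49 × 0.132 × ln(600.6/316) = 4.154 J/K.
Phase change: ΔS₂ = +mL/T_tr = 49 × 22.4 / 600.6 = 1.828 J/K.
ΔS_total = (4.154) + (1.828) = 5.98 J/K.

ΔS = 5.98 J/K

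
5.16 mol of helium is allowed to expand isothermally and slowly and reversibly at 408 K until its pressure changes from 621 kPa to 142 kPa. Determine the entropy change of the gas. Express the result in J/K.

ΔS_gas = 63.3 J/K

For an isothermal ideal gas ΔS_gas = nR ln(P₁/P₂) = 5.16 × 8.314 × ln(621/142) = 63.3 J/K.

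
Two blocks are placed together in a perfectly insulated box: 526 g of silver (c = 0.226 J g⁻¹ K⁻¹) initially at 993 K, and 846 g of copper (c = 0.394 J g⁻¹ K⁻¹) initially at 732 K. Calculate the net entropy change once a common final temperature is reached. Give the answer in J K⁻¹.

ΔS_total = 4.26 J/K

Energy balance: T_f = (m₁c₁T₁ + m₂c₂T₂)/(m₁c₁ + m₂c₂) = 800.61 K.
ΔS₁ = m₁c₁ ln(T_f/T₁) = 118.876 × ln(800.61/993) = -25.6 J/K.
ΔS₂ = m₂c₂ ln(T_f/T₂) = 333.324 × ln(800.61/732) = 29.86 J/K.
ΔS_total = -25.6 + 29.86 = 4.26 J/K.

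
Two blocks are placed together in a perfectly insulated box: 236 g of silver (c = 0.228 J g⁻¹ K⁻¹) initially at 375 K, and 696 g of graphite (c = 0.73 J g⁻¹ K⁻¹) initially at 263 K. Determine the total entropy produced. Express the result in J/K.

Energy balance: T_f = (m₁c₁T₁ + m₂c₂T₂)/(m₁c₁ + m₂c₂) = 273.73 K.
ΔS₁ = m₁c₁ ln(T_f/T₁) = 53.808 × ln(273.73/375) = -16.94 J/K.
ΔS₂ = m₂c₂ ln(T_f/T₂) = 508.08 × ln(273.73/263) = 20.31 J/K.
ΔS_total = -16.94 + 20.31 = 3.37 J/K.

ΔS_total = 3.37 J/K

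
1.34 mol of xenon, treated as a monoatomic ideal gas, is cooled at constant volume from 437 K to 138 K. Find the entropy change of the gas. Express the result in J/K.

At constant volume, ΔS = nC_V ln(T₂/T₁) with C_V = 3R/2 = 12.47 J mol⁻¹ K⁻¹.
ΔS = 1.34 × 12.47 × ln(138/437) = -19.3 J/K.

ΔS = -19.3 J/K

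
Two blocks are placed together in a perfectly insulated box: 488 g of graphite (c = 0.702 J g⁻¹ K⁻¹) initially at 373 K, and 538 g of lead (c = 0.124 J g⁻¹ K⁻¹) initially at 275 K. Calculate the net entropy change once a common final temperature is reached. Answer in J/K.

ΔS_total = 2.42 J/K

Energy balance: T_f = (m₁c₁T₁ + m₂c₂T₂)/(m₁c₁ + m₂c₂) = 357.03 K.
ΔS₁ = m₁c₁ ln(T_f/T₁) = 342.576 × ln(357.03/373) = -14.99 J/K.
ΔS₂ = m₂c₂ ln(T_f/T₂) = 66.712 × ln(357.03/275) = 17.41 J/K.
ΔS_total = -14.99 + 17.41 = 2.42 J/K.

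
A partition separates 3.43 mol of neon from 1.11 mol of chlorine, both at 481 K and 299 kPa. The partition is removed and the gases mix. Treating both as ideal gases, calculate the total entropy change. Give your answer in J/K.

ΔS_mix = 21 J/K

Mole fractions: x_A = 3.43/4.54 = 0.756, x_B = 0.244.
ΔS_mix = −R(n_A ln x_A + n_B ln x_B) = −8.314 × (3.43 ln 0.756 + 1.11 ln 0.244) = 21 J/K.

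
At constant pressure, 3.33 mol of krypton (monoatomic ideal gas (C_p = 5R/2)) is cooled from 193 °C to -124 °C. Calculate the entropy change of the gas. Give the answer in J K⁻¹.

In kelvin: T₁ = 466.15 K, T₂ = 149.15 K. At constant pressure, ΔS = nC_p ln(T₂/T₁) with C_p = 5R/2 = 20.79 J mol⁻¹ K⁻¹.
ΔS = 3.33 × 20.79 × ln(149.15/466.15) = -78.9 J/K.

ΔS = -78.9 J/K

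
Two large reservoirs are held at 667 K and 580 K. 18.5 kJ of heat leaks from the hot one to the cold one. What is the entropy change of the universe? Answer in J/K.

ΔS_total = 4.16 J/K

ΔS_hot = −Q/T_H = −18500/667 = -27.74 J/K and ΔS_cold = +Q/T_C = 18500/580 = 31.9 J/K.
ΔS_total = -27.74 + 31.9 = 4.16 J/K, positive as the second law requires.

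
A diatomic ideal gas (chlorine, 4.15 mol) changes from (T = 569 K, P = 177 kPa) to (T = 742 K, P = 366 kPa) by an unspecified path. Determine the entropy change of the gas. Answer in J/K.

ΔS = 6.99 J/K

ΔS = nC_p ln(T₂/T₁) − nR ln(P₂/P₁), with C_p = 7R/2 = 29.1 J mol⁻¹ K⁻¹ for a diatomic ideal gas.
ΔS = 4.15 × [29.1 × ln(742/569) − 8.314 × ln(366/177)] = 6.99 J/K.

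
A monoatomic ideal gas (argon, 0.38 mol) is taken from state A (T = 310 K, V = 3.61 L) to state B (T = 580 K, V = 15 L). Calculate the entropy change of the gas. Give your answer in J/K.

Entropy is a state function: ΔS = nC_V ln(T₂/T₁) + nR ln(V₂/V₁), with C_V = 3R/2 = 12.47 J mol⁻¹ K⁻¹ for a monoatomic ideal gas.
ΔS = 0.38 × [12.47 × ln(580/310) + 8.314 × ln(15/3.61)] = 7.47 J/K.

ΔS = 7.47 J/K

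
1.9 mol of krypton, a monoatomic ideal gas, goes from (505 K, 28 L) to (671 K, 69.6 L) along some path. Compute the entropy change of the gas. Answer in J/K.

ΔS = 21.1 J/K

Entropy is a state function: ΔS = nC_V ln(T₂/T₁) + nR ln(V₂/V₁), with C_V = 3R/2 = 12.47 J mol⁻¹ K⁻¹ for a monoatomic ideal gas.
ΔS = 1.9 × [12.47 × ln(671/505) + 8.314 × ln(69.6/28)] = 21.1 J/K.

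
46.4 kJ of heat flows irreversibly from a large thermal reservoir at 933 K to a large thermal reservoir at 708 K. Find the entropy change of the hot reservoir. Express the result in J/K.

The hot reservoir loses heat Q, so ΔS_hot = −Q/T_H = −46400/933 = -49.7 J/K.

ΔS_hot = -49.7 J/K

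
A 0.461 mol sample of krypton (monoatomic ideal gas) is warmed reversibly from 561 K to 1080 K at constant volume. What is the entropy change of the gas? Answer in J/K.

ΔS = 3.77 J/K

At constant volume, ΔS = nC_V ln(T₂/T₁) with C_V = 3R/2 = 12.47 J mol⁻¹ K⁻¹.
ΔS = 0.461 × 12.47 × ln(1080/561) = 3.77 J/K.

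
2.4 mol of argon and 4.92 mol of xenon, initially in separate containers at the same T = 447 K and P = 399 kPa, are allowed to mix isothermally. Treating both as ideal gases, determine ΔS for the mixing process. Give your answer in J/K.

Mole fractions: x_A = 2.4/7.32 = 0.328, x_B = 0.672.
ΔS_mix = −R(n_A ln x_A + n_B ln x_B) = −8.314 × (2.4 ln 0.328 + 4.92 ln 0.672) = 38.5 J/K.

ΔS_mix = 38.5 J/K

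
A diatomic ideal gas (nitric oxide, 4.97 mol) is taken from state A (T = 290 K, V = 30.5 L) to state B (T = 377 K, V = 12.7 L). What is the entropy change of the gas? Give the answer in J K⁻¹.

ΔS = -9.1 J/K

Entropy is a state function: ΔS = nC_V ln(T₂/T₁) + nR ln(V₂/V₁), with C_V = 5R/2 = 20.79 J mol⁻¹ K⁻¹ for a diatomic ideal gas.
ΔS = 4.97 × [20.79 × ln(377/290) + 8.314 × ln(12.7/30.5)] = -9.1 J/K.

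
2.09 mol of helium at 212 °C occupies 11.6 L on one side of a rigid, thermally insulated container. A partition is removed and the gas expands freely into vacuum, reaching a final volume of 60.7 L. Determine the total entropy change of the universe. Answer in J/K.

For an ideal gas in free expansion Q = 0 and W = 0, so T is unchanged.
Entropy is a state function; using a reversible isothermal path, ΔS_gas = nR ln(V₂/V₁) = 2.09 × 8.314 × ln(60.7/11.6) = 28.8 J/K.
The insulated surroundings exchange no heat, so ΔS_surr = 0 and ΔS_universe = ΔS_gas.

ΔS_universe = 28.8 J/K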